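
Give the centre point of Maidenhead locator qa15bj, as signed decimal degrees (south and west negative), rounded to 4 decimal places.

Field Q=16, A=0: +16·20° lon, +0·10° lat → SW at lon 140°, lat -90°.
Square 1, 5: +1·2° lon, +5·1° lat → SW at lon 142°, lat -85°.
Subsquare b=1, j=9: +1·0.0833333° lon, +9·0.0416667° lat → SW at lon 142.083°, lat -84.625°.
Cell spans 0.0833333° lon × 0.0416667° lat. Centre is SW corner plus half of each.
latitude -84.6042, longitude 142.1250.

-84.6042, 142.1250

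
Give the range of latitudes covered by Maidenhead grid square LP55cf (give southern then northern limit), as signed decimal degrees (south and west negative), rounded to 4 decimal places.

65.2083, 65.2500

Field L=11, P=15: +11·20° lon, +15·10° lat → SW at lon 40°, lat 60°.
Square 5, 5: +5·2° lon, +5·1° lat → SW at lon 50°, lat 65°.
Subsquare c=2, f=5: +2·0.0833333° lon, +5·0.0416667° lat → SW at lon 50.1667°, lat 65.2083°.
Cell spans 0.0833333° lon × 0.0416667° lat.
south 65.2083, north 65.2500.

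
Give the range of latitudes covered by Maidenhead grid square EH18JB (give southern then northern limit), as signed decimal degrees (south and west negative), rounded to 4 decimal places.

Field E=4, H=7: +4·20° lon, +7·10° lat → SW at lon -100°, lat -20°.
Square 1, 8: +1·2° lon, +8·1° lat → SW at lon -98°, lat -12°.
Subsquare j=9, b=1: +9·0.0833333° lon, +1·0.0416667° lat → SW at lon -97.25°, lat -11.9583°.
Cell spans 0.0833333° lon × 0.0416667° lat.
south -11.9583, north -11.9167.

-11.9583, -11.9167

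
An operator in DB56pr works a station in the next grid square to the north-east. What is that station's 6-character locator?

DB56qs

Longitude subsquare p = 15; +1 → 16 = q.
Latitude subsquare r = 17; +1 → 18 = s.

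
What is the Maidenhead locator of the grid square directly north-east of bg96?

Longitude square 9; +1 → 10, wraps to 0, carry into field.
Longitude field B = 1; +1 → 2 = C.
Latitude square 6; +1 → 7.

CG07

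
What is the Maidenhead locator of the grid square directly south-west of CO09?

Longitude square 0; −1 → -1, wraps to 9, carry into field.
Longitude field C = 2; −1 → 1 = B.
Latitude square 9; −1 → 8.

BO98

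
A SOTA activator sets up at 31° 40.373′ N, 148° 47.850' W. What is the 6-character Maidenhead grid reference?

Add 180° to longitude and 90° to latitude: 31.2025, 121.6729.
Field: 31.2025/20 → 1 → B, 121.6729/10 → 12 → M; chars BM.
Square: 11.2025/2 → 5, 1.6729/1 → 1; chars 51.
Subsquare: 1.2025/0.0833333 → 14 → o, 0.6729/0.0416667 → 16 → q; chars oq.

BM51oq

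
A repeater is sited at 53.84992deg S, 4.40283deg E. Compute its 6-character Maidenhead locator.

JD26ed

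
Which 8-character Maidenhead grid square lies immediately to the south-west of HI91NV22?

HI91nv11

Longitude extended square 2; −1 → 1.
Latitude extended square 2; −1 → 1.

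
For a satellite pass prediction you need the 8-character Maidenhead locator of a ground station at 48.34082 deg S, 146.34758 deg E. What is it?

QE31ep18

Add 180° to longitude and 90° to latitude: 326.34758, 41.65918.
Field (20°×10°, letters A–R): 326.34758/20 → 16 → Q, 41.65918/10 → 4 → E; chars QE.
Square (2°×1°, digits 0–9): 6.34758/2 → 3, 1.65918/1 → 1; chars 31.
Subsquare (5′×2.5′, letters a–x): 0.34758/0.0833333 → 4 → e, 0.65918/0.0416667 → 15 → p; chars ep.
Extended square (30″×15″, digits 0–9): 0.01425/0.00833333 → 1, 0.03418/0.00416667 → 8; chars 18.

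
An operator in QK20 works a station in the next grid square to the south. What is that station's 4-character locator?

QJ29

Latitude square 0; −1 → -1, wraps to 9, carry into field.
Latitude field K = 10; −1 → 9 = J.
The longitude characters are unchanged.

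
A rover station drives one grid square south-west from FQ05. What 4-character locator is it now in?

EQ94

Longitude square 0; −1 → -1, wraps to 9, carry into field.
Longitude field F = 5; −1 → 4 = E.
Latitude square 5; −1 → 4.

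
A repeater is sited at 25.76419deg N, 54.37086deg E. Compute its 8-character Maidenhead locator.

LL75es43

Add 180° to longitude and 90° to latitude: 234.37086, 115.76419.
Field: 234.37086/20 → 11 → L, 115.76419/10 → 11 → L; chars LL.
Square: 14.37086/2 → 7, 5.76419/1 → 5; chars 75.
Subsquare: 0.37086/0.0833333 → 4 → e, 0.76419/0.0416667 → 18 → s; chars es.
Extended square: 0.03753/0.00833333 → 4, 0.01419/0.00416667 → 3; chars 43.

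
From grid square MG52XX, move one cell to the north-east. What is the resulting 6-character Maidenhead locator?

MG63aa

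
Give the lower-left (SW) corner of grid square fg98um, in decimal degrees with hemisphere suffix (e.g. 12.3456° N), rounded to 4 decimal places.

21.5000° S, 60.3333° W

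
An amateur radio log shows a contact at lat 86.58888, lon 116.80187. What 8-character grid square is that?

Add 180° to longitude and 90° to latitude: 296.80187, 176.58888.
Field: lon ⌊296.80187/20⌋ = 14 → O; lat ⌊176.58888/10⌋ = 17 → R.
Square: lon ⌊16.80187/2⌋ = 8; lat ⌊6.58888/1⌋ = 6.
Subsquare: lon ⌊0.80187/0.0833333⌋ = 9 → j; lat ⌊0.58888/0.0416667⌋ = 14 → o.
Extended square: lon ⌊0.05187/0.00833333⌋ = 6; lat ⌊0.00555/0.00416667⌋ = 1.

OR86jo61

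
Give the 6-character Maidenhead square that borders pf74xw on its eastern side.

Longitude subsquare x = 23; +1 → 24, wraps to 0 = a, carry into square.
Longitude square 7; +1 → 8.
The latitude characters are unchanged.

PF84aw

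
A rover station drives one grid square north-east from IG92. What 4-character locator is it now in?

Longitude square 9; +1 → 10, wraps to 0, carry into field.
Longitude field I = 8; +1 → 9 = J.
Latitude square 2; +1 → 3.

JG03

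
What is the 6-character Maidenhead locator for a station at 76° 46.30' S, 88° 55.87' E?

NB43lf

Add 180° to longitude and 90° to latitude: 268.9312, 13.2283.
Field: lon ⌊268.9312/20⌋ = 13 → N; lat ⌊13.2283/10⌋ = 1 → B.
Square: lon ⌊8.9312/2⌋ = 4; lat ⌊3.2283/1⌋ = 3.
Subsquare: lon ⌊0.9312/0.0833333⌋ = 11 → l; lat ⌊0.2283/0.0416667⌋ = 5 → f.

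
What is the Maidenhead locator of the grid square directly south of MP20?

Latitude square 0; −1 → -1, wraps to 9, carry into field.
Latitude field P = 15; −1 → 14 = O.
The longitude characters are unchanged.

MO29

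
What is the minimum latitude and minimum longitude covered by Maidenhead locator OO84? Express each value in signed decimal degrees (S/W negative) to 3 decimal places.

54.000, 116.000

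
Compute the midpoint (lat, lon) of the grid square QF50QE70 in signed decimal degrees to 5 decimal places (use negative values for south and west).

-39.83125, 151.39583

Field Q=16, F=5: +16·20° lon, +5·10° lat → SW at lon 140°, lat -40°.
Square 5, 0: +5·2° lon, +0·1° lat → SW at lon 150°, lat -40°.
Subsquare q=16, e=4: +16·0.0833333° lon, +4·0.0416667° lat → SW at lon 151.333°, lat -39.8333°.
Extended square 7, 0: +7·0.00833333° lon, +0·0.00416667° lat → SW at lon 151.392°, lat -39.8333°.
Cell spans 0.00833333° lon × 0.00416667° lat. Centre is SW corner plus half of each.
latitude -39.83125, longitude 151.39583.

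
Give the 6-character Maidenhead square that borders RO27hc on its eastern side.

Longitude subsquare h = 7; +1 → 8 = i.
The latitude characters are unchanged.

RO27ic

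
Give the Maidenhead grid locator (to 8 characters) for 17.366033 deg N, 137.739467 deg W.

Shift to the Maidenhead origin (180°W, 90°S): lon 42.26053, lat 107.36603.
Field: lon ⌊42.26053/20⌋ = 2 → C; lat ⌊107.36603/10⌋ = 10 → K.
Square: lon ⌊2.26053/2⌋ = 1; lat ⌊7.36603/1⌋ = 7.
Subsquare: lon ⌊0.26053/0.0833333⌋ = 3 → d; lat ⌊0.36603/0.0416667⌋ = 8 → i.
Extended square: lon ⌊0.01053/0.00833333⌋ = 1; lat ⌊0.03270/0.00416667⌋ = 7.

CK17di17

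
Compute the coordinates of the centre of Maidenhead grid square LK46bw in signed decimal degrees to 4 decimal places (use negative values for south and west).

16.9375, 48.1250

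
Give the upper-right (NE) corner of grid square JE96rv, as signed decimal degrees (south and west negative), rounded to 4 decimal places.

Field J=9, E=4: +9·20° lon, +4·10° lat → SW at lon 0°, lat -50°.
Square 9, 6: +9·2° lon, +6·1° lat → SW at lon 18°, lat -44°.
Subsquare r=17, v=21: +17·0.0833333° lon, +21·0.0416667° lat → SW at lon 19.4167°, lat -43.125°.
Cell spans 0.0833333° lon × 0.0416667° lat. NE corner is SW corner plus one full cell.
latitude -43.0833, longitude 19.5000.

-43.0833, 19.5000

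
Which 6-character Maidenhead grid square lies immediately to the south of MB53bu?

MB53bt

Latitude subsquare u = 20; −1 → 19 = t.
The longitude characters are unchanged.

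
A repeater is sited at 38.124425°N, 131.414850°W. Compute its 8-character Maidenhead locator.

CM48hc09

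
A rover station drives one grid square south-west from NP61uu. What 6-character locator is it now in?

NP61tt

Longitude subsquare u = 20; −1 → 19 = t.
Latitude subsquare u = 20; −1 → 19 = t.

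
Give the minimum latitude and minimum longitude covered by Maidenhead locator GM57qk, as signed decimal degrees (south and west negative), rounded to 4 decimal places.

37.4167, -48.6667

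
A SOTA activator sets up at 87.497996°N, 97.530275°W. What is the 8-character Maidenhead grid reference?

Offset from 180°W / 90°S: lon 82.46972°, lat 177.49800°.
Field: 82.46972/20 → 4 → E, 177.49800/10 → 17 → R; chars ER.
Square: 2.46972/2 → 1, 7.49800/1 → 7; chars 17.
Subsquare: 0.46972/0.0833333 → 5 → f, 0.49800/0.0416667 → 11 → l; chars fl.
Extended square: 0.05306/0.00833333 → 6, 0.03966/0.00416667 → 9; chars 69.

ER17fl69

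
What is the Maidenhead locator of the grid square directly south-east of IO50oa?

IN59px

Longitude subsquare o = 14; +1 → 15 = p.
Latitude subsquare a = 0; −1 → -1, wraps to 23 = x, carry into square.
Latitude square 0; −1 → -1, wraps to 9, carry into field.
Latitude field O = 14; −1 → 13 = N.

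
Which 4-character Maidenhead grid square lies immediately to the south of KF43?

KF42

Latitude square 3; −1 → 2.
The longitude characters are unchanged.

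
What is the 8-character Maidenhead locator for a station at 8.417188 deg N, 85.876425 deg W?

Add 180° to longitude and 90° to latitude: 94.12358, 98.41719.
Field: lon ⌊94.12358/20⌋ = 4 → E; lat ⌊98.41719/10⌋ = 9 → J.
Square: lon ⌊14.12358/2⌋ = 7; lat ⌊8.41719/1⌋ = 8.
Subsquare: lon ⌊0.12358/0.0833333⌋ = 1 → b; lat ⌊0.41719/0.0416667⌋ = 10 → k.
Extended square: lon ⌊0.04024/0.00833333⌋ = 4; lat ⌊0.00052/0.00416667⌋ = 0.

EJ78bk40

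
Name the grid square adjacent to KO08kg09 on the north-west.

KO08jh90

Longitude extended square 0; −1 → -1, wraps to 9, carry into subsquare.
Longitude subsquare k = 10; −1 → 9 = j.
Latitude extended square 9; +1 → 10, wraps to 0, carry into subsquare.
Latitude subsquare g = 6; +1 → 7 = h.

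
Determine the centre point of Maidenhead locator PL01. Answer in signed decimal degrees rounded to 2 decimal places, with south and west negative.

21.50, 121.00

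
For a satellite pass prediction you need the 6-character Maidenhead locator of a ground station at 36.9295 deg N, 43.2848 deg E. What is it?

Offset from 180°W / 90°S: lon 223.2848°, lat 126.9295°.
Field: 223.2848/20 → 11 → L, 126.9295/10 → 12 → M; chars LM.
Square: 3.2848/2 → 1, 6.9295/1 → 6; chars 16.
Subsquare: 1.2848/0.0833333 → 15 → p, 0.9295/0.0416667 → 22 → w; chars pw.

LM16pw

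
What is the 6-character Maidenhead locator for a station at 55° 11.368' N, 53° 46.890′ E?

Add 180° to longitude and 90° to latitude: 233.7815, 145.1895.
Field: lon ⌊233.7815/20⌋ = 11 → L; lat ⌊145.1895/10⌋ = 14 → O.
Square: lon ⌊13.7815/2⌋ = 6; lat ⌊5.1895/1⌋ = 5.
Subsquare: lon ⌊1.7815/0.0833333⌋ = 21 → v; lat ⌊0.1895/0.0416667⌋ = 4 → e.

LO65ve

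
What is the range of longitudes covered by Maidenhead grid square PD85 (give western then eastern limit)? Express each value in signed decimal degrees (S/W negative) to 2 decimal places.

136.00, 138.00

Field P=15, D=3: +15·20° lon, +3·10° lat → SW at lon 120°, lat -60°.
Square 8, 5: +8·2° lon, +5·1° lat → SW at lon 136°, lat -55°.
Cell spans 2° lon × 1° lat.
west 136.00, east 138.00.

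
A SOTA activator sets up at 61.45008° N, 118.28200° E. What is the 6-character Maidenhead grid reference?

Shift to the Maidenhead origin (180°W, 90°S): lon 298.2820, lat 151.4501.
Field (20°×10°, letters A–R): 298.2820/20 → 14 → O, 151.4501/10 → 15 → P; chars OP.
Square (2°×1°, digits 0–9): 18.2820/2 → 9, 1.4501/1 → 1; chars 91.
Subsquare (5′×2.5′, letters a–x): 0.2820/0.0833333 → 3 → d, 0.4501/0.0416667 → 10 → k; chars dk.

OP91dk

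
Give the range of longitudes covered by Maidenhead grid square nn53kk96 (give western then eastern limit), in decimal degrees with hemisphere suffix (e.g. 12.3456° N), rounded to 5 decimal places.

90.90833° E, 90.91667° E

Field N=13, N=13: +13·20° lon, +13·10° lat → SW at lon 80°, lat 40°.
Square 5, 3: +5·2° lon, +3·1° lat → SW at lon 90°, lat 43°.
Subsquare k=10, k=10: +10·0.0833333° lon, +10·0.0416667° lat → SW at lon 90.8333°, lat 43.4167°.
Extended square 9, 6: +9·0.00833333° lon, +6·0.00416667° lat → SW at lon 90.9083°, lat 43.4417°.
Cell spans 0.00833333° lon × 0.00416667° lat.
west 90.90833° E, east 90.91667° E.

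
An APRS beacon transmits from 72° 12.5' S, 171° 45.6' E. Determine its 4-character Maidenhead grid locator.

RB57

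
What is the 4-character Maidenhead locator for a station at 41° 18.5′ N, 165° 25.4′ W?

Offset from 180°W / 90°S: lon 14.58°, lat 131.31°.
Field: 14.58/20 → 0 → A, 131.31/10 → 13 → N; chars AN.
Square: 14.58/2 → 7, 1.31/1 → 1; chars 71.

AN71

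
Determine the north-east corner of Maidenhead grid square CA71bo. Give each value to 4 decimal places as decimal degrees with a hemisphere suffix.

88.3750° S, 125.8333° W

Field C=2, A=0: +2·20° lon, +0·10° lat → SW at lon -140°, lat -90°.
Square 7, 1: +7·2° lon, +1·1° lat → SW at lon -126°, lat -89°.
Subsquare b=1, o=14: +1·0.0833333° lon, +14·0.0416667° lat → SW at lon -125.917°, lat -88.4167°.
Cell spans 0.0833333° lon × 0.0416667° lat. NE corner is SW corner plus one full cell.
latitude 88.3750° S, longitude 125.8333° W.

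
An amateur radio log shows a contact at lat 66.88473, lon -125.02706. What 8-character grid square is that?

Offset from 180°W / 90°S: lon 54.97294°, lat 156.88473°.
Field (20°×10°, letters A–R): lon ⌊54.97294/20⌋ = 2 → C; lat ⌊156.88473/10⌋ = 15 → P.
Square (2°×1°, digits 0–9): lon ⌊14.97294/2⌋ = 7; lat ⌊6.88473/1⌋ = 6.
Subsquare (5′×2.5′, letters a–x): lon ⌊0.97294/0.0833333⌋ = 11 → l; lat ⌊0.88473/0.0416667⌋ = 21 → v.
Extended square (30″×15″, digits 0–9): lon ⌊0.05627/0.00833333⌋ = 6; lat ⌊0.00973/0.00416667⌋ = 2.

CP76lv62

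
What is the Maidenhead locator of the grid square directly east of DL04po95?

DL04qo05

Longitude extended square 9; +1 → 10, wraps to 0, carry into subsquare.
Longitude subsquare p = 15; +1 → 16 = q.
The latitude characters are unchanged.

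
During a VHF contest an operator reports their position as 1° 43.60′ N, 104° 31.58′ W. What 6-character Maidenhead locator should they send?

DJ71rr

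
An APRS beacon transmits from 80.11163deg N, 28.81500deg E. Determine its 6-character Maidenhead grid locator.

Shift to the Maidenhead origin (180°W, 90°S): lon 208.8150, lat 170.1116.
Field (20°×10°, letters A–R): 208.8150/20 → 10 → K, 170.1116/10 → 17 → R; chars KR.
Square (2°×1°, digits 0–9): 8.8150/2 → 4, 0.1116/1 → 0; chars 40.
Subsquare (5′×2.5′, letters a–x): 0.8150/0.0833333 → 9 → j, 0.1116/0.0416667 → 2 → c; chars jc.

KR40jc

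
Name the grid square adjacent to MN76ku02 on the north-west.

MN76ju93

Longitude extended square 0; −1 → -1, wraps to 9, carry into subsquare.
Longitude subsquare k = 10; −1 → 9 = j.
Latitude extended square 2; +1 → 3.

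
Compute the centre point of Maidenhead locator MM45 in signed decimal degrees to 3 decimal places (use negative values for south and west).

35.500, 69.000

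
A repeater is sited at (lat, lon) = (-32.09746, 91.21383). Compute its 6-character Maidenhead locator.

NF57ov

Add 180° to longitude and 90° to latitude: 271.2138, 57.9025.
Field (20°×10°, letters A–R): lon ⌊271.2138/20⌋ = 13 → N; lat ⌊57.9025/10⌋ = 5 → F.
Square (2°×1°, digits 0–9): lon ⌊11.2138/2⌋ = 5; lat ⌊7.9025/1⌋ = 7.
Subsquare (5′×2.5′, letters a–x): lon ⌊1.2138/0.0833333⌋ = 14 → o; lat ⌊0.9025/0.0416667⌋ = 21 → v.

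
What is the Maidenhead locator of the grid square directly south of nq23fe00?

NQ23fd09

Latitude extended square 0; −1 → -1, wraps to 9, carry into subsquare.
Latitude subsquare e = 4; −1 → 3 = d.
The longitude characters are unchanged.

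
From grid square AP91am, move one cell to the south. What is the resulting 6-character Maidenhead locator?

Latitude subsquare m = 12; −1 → 11 = l.
The longitude characters are unchanged.

AP91al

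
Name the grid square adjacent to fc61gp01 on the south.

FC61gp00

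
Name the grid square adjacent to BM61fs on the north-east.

Longitude subsquare f = 5; +1 → 6 = g.
Latitude subsquare s = 18; +1 → 19 = t.

BM61gt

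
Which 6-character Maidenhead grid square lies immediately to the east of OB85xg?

Longitude subsquare x = 23; +1 → 24, wraps to 0 = a, carry into square.
Longitude square 8; +1 → 9.
The latitude characters are unchanged.

OB95ag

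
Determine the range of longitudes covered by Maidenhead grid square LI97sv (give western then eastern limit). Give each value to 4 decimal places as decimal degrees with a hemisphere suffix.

59.5000° E, 59.5833° E

Field L=11, I=8: +11·20° lon, +8·10° lat → SW at lon 40°, lat -10°.
Square 9, 7: +9·2° lon, +7·1° lat → SW at lon 58°, lat -3°.
Subsquare s=18, v=21: +18·0.0833333° lon, +21·0.0416667° lat → SW at lon 59.5°, lat -2.125°.
Cell spans 0.0833333° lon × 0.0416667° lat.
west 59.5000° E, east 59.5833° E.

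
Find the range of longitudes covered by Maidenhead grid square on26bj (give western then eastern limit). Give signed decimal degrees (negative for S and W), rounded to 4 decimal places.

Field O=14, N=13: +14·20° lon, +13·10° lat → SW at lon 100°, lat 40°.
Square 2, 6: +2·2° lon, +6·1° lat → SW at lon 104°, lat 46°.
Subsquare b=1, j=9: +1·0.0833333° lon, +9·0.0416667° lat → SW at lon 104.083°, lat 46.375°.
Cell spans 0.0833333° lon × 0.0416667° lat.
west 104.0833, east 104.1667.

104.0833, 104.1667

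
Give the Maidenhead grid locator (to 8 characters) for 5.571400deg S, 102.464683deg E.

OI14fk52

Add 180° to longitude and 90° to latitude: 282.46468, 84.42860.
Field: lon ⌊282.46468/20⌋ = 14 → O; lat ⌊84.42860/10⌋ = 8 → I.
Square: lon ⌊2.46468/2⌋ = 1; lat ⌊4.42860/1⌋ = 4.
Subsquare: lon ⌊0.46468/0.0833333⌋ = 5 → f; lat ⌊0.42860/0.0416667⌋ = 10 → k.
Extended square: lon ⌊0.04802/0.00833333⌋ = 5; lat ⌊0.01193/0.00416667⌋ = 2.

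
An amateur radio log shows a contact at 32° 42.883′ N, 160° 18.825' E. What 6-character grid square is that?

RM02dr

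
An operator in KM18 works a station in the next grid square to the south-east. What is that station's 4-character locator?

Longitude square 1; +1 → 2.
Latitude square 8; −1 → 7.

KM27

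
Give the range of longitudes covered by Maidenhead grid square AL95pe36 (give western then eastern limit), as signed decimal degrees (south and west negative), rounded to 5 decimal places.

Field A=0, L=11: +0·20° lon, +11·10° lat → SW at lon -180°, lat 20°.
Square 9, 5: +9·2° lon, +5·1° lat → SW at lon -162°, lat 25°.
Subsquare p=15, e=4: +15·0.0833333° lon, +4·0.0416667° lat → SW at lon -160.75°, lat 25.1667°.
Extended square 3, 6: +3·0.00833333° lon, +6·0.00416667° lat → SW at lon -160.725°, lat 25.1917°.
Cell spans 0.00833333° lon × 0.00416667° lat.
west -160.72500, east -160.71667.

-160.72500, -160.71667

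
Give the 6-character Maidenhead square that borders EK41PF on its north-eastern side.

EK41qg

Longitude subsquare p = 15; +1 → 16 = q.
Latitude subsquare f = 5; +1 → 6 = g.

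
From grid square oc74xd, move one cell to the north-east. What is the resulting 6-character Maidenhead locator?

OC84ae

Longitude subsquare x = 23; +1 → 24, wraps to 0 = a, carry into square.
Longitude square 7; +1 → 8.
Latitude subsquare d = 3; +1 → 4 = e.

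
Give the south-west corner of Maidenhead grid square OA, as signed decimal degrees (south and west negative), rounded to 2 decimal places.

-90.00, 100.00

Field O=14, A=0: +14·20° lon, +0·10° lat → SW at lon 100°, lat -90°.
latitude -90.00, longitude 100.00.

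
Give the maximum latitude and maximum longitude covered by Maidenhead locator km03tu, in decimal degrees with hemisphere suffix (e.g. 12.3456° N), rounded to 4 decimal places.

33.8750° N, 21.6667° E

Field K=10, M=12: +10·20° lon, +12·10° lat → SW at lon 20°, lat 30°.
Square 0, 3: +0·2° lon, +3·1° lat → SW at lon 20°, lat 33°.
Subsquare t=19, u=20: +19·0.0833333° lon, +20·0.0416667° lat → SW at lon 21.5833°, lat 33.8333°.
Cell spans 0.0833333° lon × 0.0416667° lat. NE corner is SW corner plus one full cell.
latitude 33.8750° N, longitude 21.6667° E.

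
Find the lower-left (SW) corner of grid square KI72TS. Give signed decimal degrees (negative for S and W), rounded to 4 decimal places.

-7.2500, 35.5833

Field K=10, I=8: +10·20° lon, +8·10° lat → SW at lon 20°, lat -10°.
Square 7, 2: +7·2° lon, +2·1° lat → SW at lon 34°, lat -8°.
Subsquare t=19, s=18: +19·0.0833333° lon, +18·0.0416667° lat → SW at lon 35.5833°, lat -7.25°.
latitude -7.2500, longitude 35.5833.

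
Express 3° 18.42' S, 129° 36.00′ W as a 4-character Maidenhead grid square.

CI56

Shift to the Maidenhead origin (180°W, 90°S): lon 50.40, lat 86.69.
Field: lon ⌊50.40/20⌋ = 2 → C; lat ⌊86.69/10⌋ = 8 → I.
Square: lon ⌊10.40/2⌋ = 5; lat ⌊6.69/1⌋ = 6.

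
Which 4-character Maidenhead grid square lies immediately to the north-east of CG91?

Longitude square 9; +1 → 10, wraps to 0, carry into field.
Longitude field C = 2; +1 → 3 = D.
Latitude square 1; +1 → 2.

DG02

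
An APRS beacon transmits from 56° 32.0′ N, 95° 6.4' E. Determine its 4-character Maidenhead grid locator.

NO76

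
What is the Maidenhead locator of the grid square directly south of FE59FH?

FE59fg

Latitude subsquare h = 7; −1 → 6 = g.
The longitude characters are unchanged.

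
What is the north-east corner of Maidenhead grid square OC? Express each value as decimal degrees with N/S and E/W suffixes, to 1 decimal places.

60.0° S, 120.0° E

Field O=14, C=2: +14·20° lon, +2·10° lat → SW at lon 100°, lat -70°.
Cell spans 20° lon × 10° lat. NE corner is SW corner plus one full cell.
latitude 60.0° S, longitude 120.0° E.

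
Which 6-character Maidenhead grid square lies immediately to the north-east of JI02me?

JI02nf

Longitude subsquare m = 12; +1 → 13 = n.
Latitude subsquare e = 4; +1 → 5 = f.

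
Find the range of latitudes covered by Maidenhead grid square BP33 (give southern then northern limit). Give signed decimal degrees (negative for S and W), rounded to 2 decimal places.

63.00, 64.00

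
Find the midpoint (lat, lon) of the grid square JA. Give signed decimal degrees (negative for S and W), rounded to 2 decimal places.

-85.00, 10.00

Field J=9, A=0: +9·20° lon, +0·10° lat → SW at lon 0°, lat -90°.
Cell spans 20° lon × 10° lat. Centre is SW corner plus half of each.
latitude -85.00, longitude 10.00.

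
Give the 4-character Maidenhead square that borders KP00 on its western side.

JP90

Longitude square 0; −1 → -1, wraps to 9, carry into field.
Longitude field K = 10; −1 → 9 = J.
The latitude characters are unchanged.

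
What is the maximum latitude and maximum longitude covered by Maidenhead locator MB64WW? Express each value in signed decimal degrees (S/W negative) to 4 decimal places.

-75.0417, 73.9167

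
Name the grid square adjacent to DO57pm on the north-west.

DO57on

Longitude subsquare p = 15; −1 → 14 = o.
Latitude subsquare m = 12; +1 → 13 = n.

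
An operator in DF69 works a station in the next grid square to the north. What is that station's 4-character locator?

DG60

Latitude square 9; +1 → 10, wraps to 0, carry into field.
Latitude field F = 5; +1 → 6 = G.
The longitude characters are unchanged.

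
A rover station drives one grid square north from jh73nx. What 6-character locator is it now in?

JH74na

Latitude subsquare x = 23; +1 → 24, wraps to 0 = a, carry into square.
Latitude square 3; +1 → 4.
The longitude characters are unchanged.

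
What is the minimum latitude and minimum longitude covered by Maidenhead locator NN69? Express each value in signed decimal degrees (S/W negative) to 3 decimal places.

Field N=13, N=13: +13·20° lon, +13·10° lat → SW at lon 80°, lat 40°.
Square 6, 9: +6·2° lon, +9·1° lat → SW at lon 92°, lat 49°.
latitude 49.000, longitude 92.000.

49.000, 92.000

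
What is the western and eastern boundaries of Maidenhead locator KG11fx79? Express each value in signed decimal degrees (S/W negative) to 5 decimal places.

22.47500, 22.48333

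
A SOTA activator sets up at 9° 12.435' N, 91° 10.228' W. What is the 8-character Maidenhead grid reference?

EJ49je99

Offset from 180°W / 90°S: lon 88.82953°, lat 99.20725°.
Field (20°×10°, letters A–R): 88.82953/20 → 4 → E, 99.20725/10 → 9 → J; chars EJ.
Square (2°×1°, digits 0–9): 8.82953/2 → 4, 9.20725/1 → 9; chars 49.
Subsquare (5′×2.5′, letters a–x): 0.82953/0.0833333 → 9 → j, 0.20725/0.0416667 → 4 → e; chars je.
Extended square (30″×15″, digits 0–9): 0.07953/0.00833333 → 9, 0.04058/0.00416667 → 9; chars 99.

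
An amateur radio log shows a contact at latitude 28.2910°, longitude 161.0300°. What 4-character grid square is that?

RL08

Offset from 180°W / 90°S: lon 341.03°, lat 118.29°.
Field: 341.03/20 → 17 → R, 118.29/10 → 11 → L; chars RL.
Square: 1.03/2 → 0, 8.29/1 → 8; chars 08.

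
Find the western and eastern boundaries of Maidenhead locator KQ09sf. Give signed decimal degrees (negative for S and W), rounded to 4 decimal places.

21.5000, 21.5833

Field K=10, Q=16: +10·20° lon, +16·10° lat → SW at lon 20°, lat 70°.
Square 0, 9: +0·2° lon, +9·1° lat → SW at lon 20°, lat 79°.
Subsquare s=18, f=5: +18·0.0833333° lon, +5·0.0416667° lat → SW at lon 21.5°, lat 79.2083°.
Cell spans 0.0833333° lon × 0.0416667° lat.
west 21.5000, east 21.5833.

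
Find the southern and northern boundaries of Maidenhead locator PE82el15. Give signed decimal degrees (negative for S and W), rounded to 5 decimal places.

-47.52083, -47.51667

Field P=15, E=4: +15·20° lon, +4·10° lat → SW at lon 120°, lat -50°.
Square 8, 2: +8·2° lon, +2·1° lat → SW at lon 136°, lat -48°.
Subsquare e=4, l=11: +4·0.0833333° lon, +11·0.0416667° lat → SW at lon 136.333°, lat -47.5417°.
Extended square 1, 5: +1·0.00833333° lon, +5·0.00416667° lat → SW at lon 136.342°, lat -47.5208°.
Cell spans 0.00833333° lon × 0.00416667° lat.
south -47.52083, north -47.51667.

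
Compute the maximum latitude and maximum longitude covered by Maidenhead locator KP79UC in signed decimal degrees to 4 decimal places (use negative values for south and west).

69.1250, 35.7500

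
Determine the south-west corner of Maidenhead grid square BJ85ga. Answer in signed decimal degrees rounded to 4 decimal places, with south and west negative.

5.0000, -143.5000

Field B=1, J=9: +1·20° lon, +9·10° lat → SW at lon -160°, lat 0°.
Square 8, 5: +8·2° lon, +5·1° lat → SW at lon -144°, lat 5°.
Subsquare g=6, a=0: +6·0.0833333° lon, +0·0.0416667° lat → SW at lon -143.5°, lat 5°.
latitude 5.0000, longitude -143.5000.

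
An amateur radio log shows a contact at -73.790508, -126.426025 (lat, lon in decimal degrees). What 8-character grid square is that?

CB66sf80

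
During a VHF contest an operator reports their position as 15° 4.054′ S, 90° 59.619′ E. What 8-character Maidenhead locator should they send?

NH54lw93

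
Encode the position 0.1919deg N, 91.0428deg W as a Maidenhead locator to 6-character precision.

Add 180° to longitude and 90° to latitude: 88.9572, 90.1919.
Field: lon ⌊88.9572/20⌋ = 4 → E; lat ⌊90.1919/10⌋ = 9 → J.
Square: lon ⌊8.9572/2⌋ = 4; lat ⌊0.1919/1⌋ = 0.
Subsquare: lon ⌊0.9572/0.0833333⌋ = 11 → l; lat ⌊0.1919/0.0416667⌋ = 4 → e.

EJ40le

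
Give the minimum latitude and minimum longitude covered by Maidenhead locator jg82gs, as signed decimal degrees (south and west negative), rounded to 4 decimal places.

-27.2500, 16.5000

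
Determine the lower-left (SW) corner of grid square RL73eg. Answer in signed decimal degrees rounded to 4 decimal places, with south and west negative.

Field R=17, L=11: +17·20° lon, +11·10° lat → SW at lon 160°, lat 20°.
Square 7, 3: +7·2° lon, +3·1° lat → SW at lon 174°, lat 23°.
Subsquare e=4, g=6: +4·0.0833333° lon, +6·0.0416667° lat → SW at lon 174.333°, lat 23.25°.
latitude 23.2500, longitude 174.3333.

23.2500, 174.3333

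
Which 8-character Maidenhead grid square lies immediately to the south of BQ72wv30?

Latitude extended square 0; −1 → -1, wraps to 9, carry into subsquare.
Latitude subsquare v = 21; −1 → 20 = u.
The longitude characters are unchanged.

BQ72wu39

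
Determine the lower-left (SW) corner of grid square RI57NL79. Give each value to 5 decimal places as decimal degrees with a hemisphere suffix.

2.50417° S, 171.14167° E

Field R=17, I=8: +17·20° lon, +8·10° lat → SW at lon 160°, lat -10°.
Square 5, 7: +5·2° lon, +7·1° lat → SW at lon 170°, lat -3°.
Subsquare n=13, l=11: +13·0.0833333° lon, +11·0.0416667° lat → SW at lon 171.083°, lat -2.54167°.
Extended square 7, 9: +7·0.00833333° lon, +9·0.00416667° lat → SW at lon 171.142°, lat -2.50417°.
latitude 2.50417° S, longitude 171.14167° E.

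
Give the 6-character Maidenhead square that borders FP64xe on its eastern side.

FP74ae

Longitude subsquare x = 23; +1 → 24, wraps to 0 = a, carry into square.
Longitude square 6; +1 → 7.
The latitude characters are unchanged.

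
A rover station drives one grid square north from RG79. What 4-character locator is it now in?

RH70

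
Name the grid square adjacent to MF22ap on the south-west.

Longitude subsquare a = 0; −1 → -1, wraps to 23 = x, carry into square.
Longitude square 2; −1 → 1.
Latitude subsquare p = 15; −1 → 14 = o.

MF12xo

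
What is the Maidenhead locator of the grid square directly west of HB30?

HB20

Longitude square 3; −1 → 2.
The latitude characters are unchanged.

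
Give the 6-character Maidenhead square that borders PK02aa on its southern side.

PK01ax

Latitude subsquare a = 0; −1 → -1, wraps to 23 = x, carry into square.
Latitude square 2; −1 → 1.
The longitude characters are unchanged.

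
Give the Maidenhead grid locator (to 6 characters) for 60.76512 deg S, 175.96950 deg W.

Add 180° to longitude and 90° to latitude: 4.0305, 29.2349.
Field: 4.0305/20 → 0 → A, 29.2349/10 → 2 → C; chars AC.
Square: 4.0305/2 → 2, 9.2349/1 → 9; chars 29.
Subsquare: 0.0305/0.0833333 → 0 → a, 0.2349/0.0416667 → 5 → f; chars af.

AC29af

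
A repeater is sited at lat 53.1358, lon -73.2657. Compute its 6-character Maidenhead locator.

FO33id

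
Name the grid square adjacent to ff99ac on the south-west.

FF89xb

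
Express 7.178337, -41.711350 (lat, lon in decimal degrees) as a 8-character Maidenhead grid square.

Shift to the Maidenhead origin (180°W, 90°S): lon 138.28865, lat 97.17834.
Field (20°×10°, letters A–R): lon ⌊138.28865/20⌋ = 6 → G; lat ⌊97.17834/10⌋ = 9 → J.
Square (2°×1°, digits 0–9): lon ⌊18.28865/2⌋ = 9; lat ⌊7.17834/1⌋ = 7.
Subsquare (5′×2.5′, letters a–x): lon ⌊0.28865/0.0833333⌋ = 3 → d; lat ⌊0.17834/0.0416667⌋ = 4 → e.
Extended square (30″×15″, digits 0–9): lon ⌊0.03865/0.00833333⌋ = 4; lat ⌊0.01167/0.00416667⌋ = 2.

GJ97de42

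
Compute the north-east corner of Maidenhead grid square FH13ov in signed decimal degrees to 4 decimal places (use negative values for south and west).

Field F=5, H=7: +5·20° lon, +7·10° lat → SW at lon -80°, lat -20°.
Square 1, 3: +1·2° lon, +3·1° lat → SW at lon -78°, lat -17°.
Subsquare o=14, v=21: +14·0.0833333° lon, +21·0.0416667° lat → SW at lon -76.8333°, lat -16.125°.
Cell spans 0.0833333° lon × 0.0416667° lat. NE corner is SW corner plus one full cell.
latitude -16.0833, longitude -76.7500.

-16.0833, -76.7500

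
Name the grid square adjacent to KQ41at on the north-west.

KQ31xu

Longitude subsquare a = 0; −1 → -1, wraps to 23 = x, carry into square.
Longitude square 4; −1 → 3.
Latitude subsquare t = 19; +1 → 20 = u.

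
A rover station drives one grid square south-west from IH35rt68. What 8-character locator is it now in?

Longitude extended square 6; −1 → 5.
Latitude extended square 8; −1 → 7.

IH35rt57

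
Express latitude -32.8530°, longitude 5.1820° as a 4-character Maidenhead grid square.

Add 180° to longitude and 90° to latitude: 185.18, 57.15.
Field: lon ⌊185.18/20⌋ = 9 → J; lat ⌊57.15/10⌋ = 5 → F.
Square: lon ⌊5.18/2⌋ = 2; lat ⌊7.15/1⌋ = 7.

JF27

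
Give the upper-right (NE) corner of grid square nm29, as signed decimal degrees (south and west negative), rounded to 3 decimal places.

40.000, 86.000

Field N=13, M=12: +13·20° lon, +12·10° lat → SW at lon 80°, lat 30°.
Square 2, 9: +2·2° lon, +9·1° lat → SW at lon 84°, lat 39°.
Cell spans 2° lon × 1° lat. NE corner is SW corner plus one full cell.
latitude 40.000, longitude 86.000.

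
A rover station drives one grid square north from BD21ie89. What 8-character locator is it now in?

Latitude extended square 9; +1 → 10, wraps to 0, carry into subsquare.
Latitude subsquare e = 4; +1 → 5 = f.
The longitude characters are unchanged.

BD21if80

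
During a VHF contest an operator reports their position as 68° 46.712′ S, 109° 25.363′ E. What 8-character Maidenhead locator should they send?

OC41rf03

Add 180° to longitude and 90° to latitude: 289.42272, 21.22147.
Field: lon ⌊289.42272/20⌋ = 14 → O; lat ⌊21.22147/10⌋ = 2 → C.
Square: lon ⌊9.42272/2⌋ = 4; lat ⌊1.22147/1⌋ = 1.
Subsquare: lon ⌊1.42272/0.0833333⌋ = 17 → r; lat ⌊0.22147/0.0416667⌋ = 5 → f.
Extended square: lon ⌊0.00605/0.00833333⌋ = 0; lat ⌊0.01313/0.00416667⌋ = 3.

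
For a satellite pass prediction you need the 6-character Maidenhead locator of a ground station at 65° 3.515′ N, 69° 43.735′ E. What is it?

MP45ub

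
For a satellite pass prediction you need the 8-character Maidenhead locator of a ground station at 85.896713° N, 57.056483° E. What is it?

LR85mv65

Offset from 180°W / 90°S: lon 237.05648°, lat 175.89671°.
Field (20°×10°, letters A–R): 237.05648/20 → 11 → L, 175.89671/10 → 17 → R; chars LR.
Square (2°×1°, digits 0–9): 17.05648/2 → 8, 5.89671/1 → 5; chars 85.
Subsquare (5′×2.5′, letters a–x): 1.05648/0.0833333 → 12 → m, 0.89671/0.0416667 → 21 → v; chars mv.
Extended square (30″×15″, digits 0–9): 0.05648/0.00833333 → 6, 0.02171/0.00416667 → 5; chars 65.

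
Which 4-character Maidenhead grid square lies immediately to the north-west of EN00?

DN91

Longitude square 0; −1 → -1, wraps to 9, carry into field.
Longitude field E = 4; −1 → 3 = D.
Latitude square 0; +1 → 1.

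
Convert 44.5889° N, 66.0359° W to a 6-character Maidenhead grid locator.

FN64xo

Shift to the Maidenhead origin (180°W, 90°S): lon 113.9641, lat 134.5889.
Field: 113.9641/20 → 5 → F, 134.5889/10 → 13 → N; chars FN.
Square: 13.9641/2 → 6, 4.5889/1 → 4; chars 64.
Subsquare: 1.9641/0.0833333 → 23 → x, 0.5889/0.0416667 → 14 → o; chars xo.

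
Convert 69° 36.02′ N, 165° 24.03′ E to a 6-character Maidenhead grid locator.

RP29qo

Add 180° to longitude and 90° to latitude: 345.4005, 159.6003.
Field: lon ⌊345.4005/20⌋ = 17 → R; lat ⌊159.6003/10⌋ = 15 → P.
Square: lon ⌊5.4005/2⌋ = 2; lat ⌊9.6003/1⌋ = 9.
Subsquare: lon ⌊1.4005/0.0833333⌋ = 16 → q; lat ⌊0.6003/0.0416667⌋ = 14 → o.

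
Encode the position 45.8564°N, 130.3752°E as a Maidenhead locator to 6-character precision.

PN55eu

Offset from 180°W / 90°S: lon 310.3752°, lat 135.8564°.
Field: lon ⌊310.3752/20⌋ = 15 → P; lat ⌊135.8564/10⌋ = 13 → N.
Square: lon ⌊10.3752/2⌋ = 5; lat ⌊5.8564/1⌋ = 5.
Subsquare: lon ⌊0.3752/0.0833333⌋ = 4 → e; lat ⌊0.8564/0.0416667⌋ = 20 → u.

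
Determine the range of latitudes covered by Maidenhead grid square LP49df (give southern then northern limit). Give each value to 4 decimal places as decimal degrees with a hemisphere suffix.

Field L=11, P=15: +11·20° lon, +15·10° lat → SW at lon 40°, lat 60°.
Square 4, 9: +4·2° lon, +9·1° lat → SW at lon 48°, lat 69°.
Subsquare d=3, f=5: +3·0.0833333° lon, +5·0.0416667° lat → SW at lon 48.25°, lat 69.2083°.
Cell spans 0.0833333° lon × 0.0416667° lat.
south 69.2083° N, north 69.2500° N.

69.2083° N, 69.2500° N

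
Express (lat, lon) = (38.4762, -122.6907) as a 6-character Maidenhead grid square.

Add 180° to longitude and 90° to latitude: 57.3093, 128.4762.
Field (20°×10°, letters A–R): lon ⌊57.3093/20⌋ = 2 → C; lat ⌊128.4762/10⌋ = 12 → M.
Square (2°×1°, digits 0–9): lon ⌊17.3093/2⌋ = 8; lat ⌊8.4762/1⌋ = 8.
Subsquare (5′×2.5′, letters a–x): lon ⌊1.3093/0.0833333⌋ = 15 → p; lat ⌊0.4762/0.0416667⌋ = 11 → l.

CM88pl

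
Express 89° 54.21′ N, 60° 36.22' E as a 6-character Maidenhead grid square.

MR09hv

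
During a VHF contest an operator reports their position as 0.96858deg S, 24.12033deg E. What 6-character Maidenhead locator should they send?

KI29ba

Shift to the Maidenhead origin (180°W, 90°S): lon 204.1203, lat 89.0314.
Field: lon ⌊204.1203/20⌋ = 10 → K; lat ⌊89.0314/10⌋ = 8 → I.
Square: lon ⌊4.1203/2⌋ = 2; lat ⌊9.0314/1⌋ = 9.
Subsquare: lon ⌊0.1203/0.0833333⌋ = 1 → b; lat ⌊0.0314/0.0416667⌋ = 0 → a.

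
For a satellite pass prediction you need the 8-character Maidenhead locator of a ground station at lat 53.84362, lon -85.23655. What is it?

EO73ju12

Add 180° to longitude and 90° to latitude: 94.76345, 143.84362.
Field: 94.76345/20 → 4 → E, 143.84362/10 → 14 → O; chars EO.
Square: 14.76345/2 → 7, 3.84362/1 → 3; chars 73.
Subsquare: 0.76345/0.0833333 → 9 → j, 0.84362/0.0416667 → 20 → u; chars ju.
Extended square: 0.01345/0.00833333 → 1, 0.01029/0.00416667 → 2; chars 12.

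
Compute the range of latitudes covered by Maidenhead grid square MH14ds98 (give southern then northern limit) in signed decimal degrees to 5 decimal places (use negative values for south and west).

Field M=12, H=7: +12·20° lon, +7·10° lat → SW at lon 60°, lat -20°.
Square 1, 4: +1·2° lon, +4·1° lat → SW at lon 62°, lat -16°.
Subsquare d=3, s=18: +3·0.0833333° lon, +18·0.0416667° lat → SW at lon 62.25°, lat -15.25°.
Extended square 9, 8: +9·0.00833333° lon, +8·0.00416667° lat → SW at lon 62.325°, lat -15.2167°.
Cell spans 0.00833333° lon × 0.00416667° lat.
south -15.21667, north -15.21250.

-15.21667, -15.21250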